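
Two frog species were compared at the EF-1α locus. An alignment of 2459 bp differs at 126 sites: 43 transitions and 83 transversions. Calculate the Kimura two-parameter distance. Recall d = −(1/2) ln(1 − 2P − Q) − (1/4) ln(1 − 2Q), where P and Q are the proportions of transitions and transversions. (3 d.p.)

P = 43/2459 ≈ 0.017487 and Q = 83/2459 ≈ 0.033754.
Under the Kimura two-parameter model, d = −½ ln(1 − 2P − Q) − ¼ ln(1 − 2Q).
1 − 2P − Q = 0.931272, giving −½ ln(0.931272) = 0.035602.
1 − 2Q = 0.932492, giving −¼ ln(0.932492) = 0.017474.
d = 0.035602 + 0.017474 = 0.053076.

0.053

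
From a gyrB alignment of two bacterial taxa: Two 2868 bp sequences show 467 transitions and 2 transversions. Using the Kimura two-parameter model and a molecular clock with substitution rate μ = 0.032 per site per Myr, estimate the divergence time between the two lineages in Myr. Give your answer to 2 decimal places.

P = 467/2868 ≈ 0.162831 and Q = 2/2868 ≈ 0.000697.
Under the Kimura two-parameter model, d = −½ ln(1 − 2P − Q) − ¼ ln(1 − 2Q).
1 − 2P − Q = 0.673641, giving −½ ln(0.673641) = 0.197529.
1 − 2Q = 0.998606, giving −¼ ln(0.998606) = 0.000349.
d = 0.197529 + 0.000349 = 0.197878.
Under a molecular clock d = 2μt, so t = d/(2μ) = 0.197878 / (2 × 0.032) = 3.09 Myr.

3.09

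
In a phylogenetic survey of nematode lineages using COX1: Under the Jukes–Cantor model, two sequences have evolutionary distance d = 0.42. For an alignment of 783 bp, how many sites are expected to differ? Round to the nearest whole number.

Invert JC69: p = (3/4)(1 − e^(−4d/3)) = 0.75 × (1 − e^(-0.56)) = 0.75 × (1 − 0.571209) = 0.321593.
Expected differing sites = pL ≈ 0.321593 × 783 = 251.807319 ≈ 252.

252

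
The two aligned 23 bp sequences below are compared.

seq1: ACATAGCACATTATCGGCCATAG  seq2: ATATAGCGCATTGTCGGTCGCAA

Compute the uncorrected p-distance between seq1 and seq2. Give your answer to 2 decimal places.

The sequences differ at 7 of 23 positions (sites 2, 8, 13, 18, 20, 21, 23).
p = 7/23 = 0.304347… ≈ 0.30 (to 2 d.p.).

0.30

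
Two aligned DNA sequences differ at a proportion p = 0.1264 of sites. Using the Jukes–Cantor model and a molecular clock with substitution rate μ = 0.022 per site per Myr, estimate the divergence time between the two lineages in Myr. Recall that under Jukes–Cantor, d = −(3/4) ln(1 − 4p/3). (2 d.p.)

3.15

d = −(3/4) ln(1 − 4p/3) = −0.75 ln(1 − 0.168533) = −0.75 ln(0.831467)
  = −0.75 × (-0.184564) = 0.138423 substitutions/site.
Under a molecular clock d = 2μt, so t = d/(2μ) = 0.138423 / (2 × 0.022) = 3.15 Myr.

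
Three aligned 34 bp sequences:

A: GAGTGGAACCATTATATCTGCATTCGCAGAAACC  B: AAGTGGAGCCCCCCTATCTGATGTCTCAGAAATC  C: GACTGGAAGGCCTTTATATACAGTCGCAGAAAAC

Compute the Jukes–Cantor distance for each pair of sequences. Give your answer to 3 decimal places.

A–B: 11/34 sites differ → p ≈ 0.323529, d = −0.75 ln(1 − 0.431372) = 0.423397 ≈ 0.423.
A–C: 10/34 sites differ → p ≈ 0.294118, d = −0.75 ln(1 − 0.392157) = 0.373379 ≈ 0.373.
B–C: 13/34 sites differ → p ≈ 0.382353, d = −0.75 ln(1 − 0.509804) = 0.534712 ≈ 0.535.

d(A,B) = 0.423, d(A,C) = 0.373, d(B,C) = 0.535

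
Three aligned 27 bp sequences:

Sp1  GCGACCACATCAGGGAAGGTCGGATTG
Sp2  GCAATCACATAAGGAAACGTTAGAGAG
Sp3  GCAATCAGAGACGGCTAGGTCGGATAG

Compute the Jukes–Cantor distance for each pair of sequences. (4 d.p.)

Sp1–Sp2: 9/27 sites differ → p ≈ 0.333333, d = −0.75 ln(1 − 0.444444) = 0.440839 ≈ 0.4408.
Sp1–Sp3: 9/27 sites differ → p ≈ 0.333333, d = −0.75 ln(1 − 0.444444) = 0.440839 ≈ 0.4408.
Sp2–Sp3: 9/27 sites differ → p ≈ 0.333333, d = −0.75 ln(1 − 0.444444) = 0.440839 ≈ 0.4408.

d(Sp1,Sp2) = 0.4408, d(Sp1,Sp3) = 0.4408, d(Sp2,Sp3) = 0.4408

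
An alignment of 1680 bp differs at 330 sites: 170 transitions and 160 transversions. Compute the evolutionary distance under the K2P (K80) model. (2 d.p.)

0.23

P = 170/1680 ≈ 0.10119 and Q = 160/1680 ≈ 0.095238.
Under the Kimura two-parameter model, d = −½ ln(1 − 2P − Q) − ¼ ln(1 − 2Q).
1 − 2P − Q = 0.702382, giving −½ ln(0.702382) = 0.176639.
1 − 2Q = 0.809524, giving −¼ ln(0.809524) = 0.052827.
d = 0.176639 + 0.052827 = 0.229466.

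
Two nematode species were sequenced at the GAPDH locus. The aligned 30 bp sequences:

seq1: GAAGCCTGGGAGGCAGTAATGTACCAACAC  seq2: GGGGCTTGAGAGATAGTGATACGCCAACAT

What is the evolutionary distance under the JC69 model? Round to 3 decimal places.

0.503

The sequences differ at 11 of 30 sites, so p = 11/30 ≈ 0.366667.
d = −(3/4) ln(1 − 4p/3) = −0.75 ln(1 − 0.488889) = −0.75 ln(0.511111)
  = −0.75 × (-0.671168) = 0.503376 substitutions/site.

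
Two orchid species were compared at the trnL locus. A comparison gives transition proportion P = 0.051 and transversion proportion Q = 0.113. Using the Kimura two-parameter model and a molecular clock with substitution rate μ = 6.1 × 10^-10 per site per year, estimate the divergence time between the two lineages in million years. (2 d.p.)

Under the Kimura two-parameter model, d = −½ ln(1 − 2P − Q) − ¼ ln(1 − 2Q).
1 − 2P − Q = 0.785, giving −½ ln(0.785) = 0.121036.
1 − 2Q = 0.774, giving −¼ ln(0.774) = 0.064046.
d = 0.121036 + 0.064046 = 0.185082.
Under a molecular clock d = 2μt, so t = d/(2μ) = 0.185082 / (2 × 6.1 × 10^-10) = 151.71 million years.

151.71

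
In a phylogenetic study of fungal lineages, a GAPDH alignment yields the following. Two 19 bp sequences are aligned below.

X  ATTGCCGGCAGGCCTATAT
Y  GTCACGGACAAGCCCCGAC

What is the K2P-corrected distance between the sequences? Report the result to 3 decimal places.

Of 19 sites, 7 differences are transitions and 3 are transversions, so P = 7/19 ≈ 0.368421 and Q = 3/19 ≈ 0.157895.
Under the Kimura two-parameter model, d = −½ ln(1 − 2P − Q) − ¼ ln(1 − 2Q).
1 − 2P − Q = 0.105263, giving −½ ln(0.105263) = 1.125647.
1 − 2Q = 0.68421, giving −¼ ln(0.68421) = 0.094873.
d = 1.125647 + 0.094873 = 1.220520.

1.221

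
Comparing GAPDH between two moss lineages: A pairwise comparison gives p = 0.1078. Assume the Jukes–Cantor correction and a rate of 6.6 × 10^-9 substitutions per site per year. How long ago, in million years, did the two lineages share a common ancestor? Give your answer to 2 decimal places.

d = −(3/4) ln(1 − 4p/3) = −0.75 ln(1 − 0.143733) = −0.75 ln(0.856267)
  = −0.75 × (-0.155173) = 0.116380 substitutions/site.
Under a molecular clock d = 2μt, so t = d/(2μ) = 0.116380 / (2 × 6.6 × 10^-9) = 8.82 million years.

8.82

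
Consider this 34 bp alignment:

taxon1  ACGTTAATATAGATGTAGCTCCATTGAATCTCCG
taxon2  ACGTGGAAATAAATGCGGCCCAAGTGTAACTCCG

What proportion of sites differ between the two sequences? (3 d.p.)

The sequences differ at 11 of 34 positions.
p = 11/34 = 0.323529… ≈ 0.324 (to 3 d.p.).

0.324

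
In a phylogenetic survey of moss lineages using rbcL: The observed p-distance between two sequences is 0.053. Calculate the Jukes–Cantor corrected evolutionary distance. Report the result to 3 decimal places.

0.055

d = −(3/4) ln(1 − 4p/3) = −0.75 ln(1 − 0.070667) = −0.75 ln(0.929333)
  = −0.75 × (-0.073288) = 0.054966 substitutions/site.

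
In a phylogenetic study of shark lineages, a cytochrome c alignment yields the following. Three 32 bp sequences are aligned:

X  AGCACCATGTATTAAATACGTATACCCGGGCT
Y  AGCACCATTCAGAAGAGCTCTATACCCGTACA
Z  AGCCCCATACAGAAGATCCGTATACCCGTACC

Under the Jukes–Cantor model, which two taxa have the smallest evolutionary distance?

Y and Z

X–Y: 12/32 differ, p = 0.375, d = 0.520.
X–Z: 10/32 differ, p = 0.313, d = 0.404.
Y–Z: 6/32 differ, p = 0.188, d = 0.216.
The smallest distance is between Y and Z.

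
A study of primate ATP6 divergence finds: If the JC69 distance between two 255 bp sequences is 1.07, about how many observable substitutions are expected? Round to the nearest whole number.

Invert JC69: p = (3/4)(1 − e^(−4d/3)) = 0.75 × (1 − e^(-1.426667)) = 0.75 × (1 − 0.240108) = 0.569919.
Expected differing sites = pL ≈ 0.569919 × 255 = 145.329345 ≈ 145.

145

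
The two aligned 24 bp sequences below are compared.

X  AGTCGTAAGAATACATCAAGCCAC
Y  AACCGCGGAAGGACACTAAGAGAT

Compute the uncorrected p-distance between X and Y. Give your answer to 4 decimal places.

The sequences differ at 13 of 24 positions.
p = 13/24 = 0.541666… ≈ 0.5417 (to 4 d.p.).

0.5417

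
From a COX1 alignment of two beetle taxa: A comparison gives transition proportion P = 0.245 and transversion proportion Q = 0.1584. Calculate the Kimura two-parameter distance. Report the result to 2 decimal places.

0.62

Under the Kimura two-parameter model, d = −½ ln(1 − 2P − Q) − ¼ ln(1 − 2Q).
1 − 2P − Q = 0.3516, giving −½ ln(0.3516) = 0.522631.
1 − 2Q = 0.6832, giving −¼ ln(0.6832) = 0.095242.
d = 0.522631 + 0.095242 = 0.617873.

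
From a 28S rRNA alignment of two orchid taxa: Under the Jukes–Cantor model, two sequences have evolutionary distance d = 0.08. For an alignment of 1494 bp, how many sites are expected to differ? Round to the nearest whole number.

Invert JC69: p = (3/4)(1 − e^(−4d/3)) = 0.75 × (1 − e^(-0.106667)) = 0.75 × (1 − 0.898825) = 0.075881.
Expected differing sites = pL ≈ 0.075881 × 1494 = 113.366214 ≈ 113.

113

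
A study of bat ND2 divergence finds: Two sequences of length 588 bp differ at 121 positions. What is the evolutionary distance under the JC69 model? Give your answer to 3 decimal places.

0.241

p = 121/588 ≈ 0.205782.
d = −(3/4) ln(1 − 4p/3) = −0.75 ln(1 − 0.274376) = −0.75 ln(0.725624)
  = −0.75 × (-0.320723) = 0.240542 substitutions/site.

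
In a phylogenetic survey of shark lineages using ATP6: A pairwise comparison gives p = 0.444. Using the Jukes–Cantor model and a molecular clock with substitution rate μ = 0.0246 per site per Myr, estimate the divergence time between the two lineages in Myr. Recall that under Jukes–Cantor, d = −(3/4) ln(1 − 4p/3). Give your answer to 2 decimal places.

d = −(3/4) ln(1 − 4p/3) = −0.75 ln(1 − 0.592) = −0.75 ln(0.408)
  = −0.75 × (-0.896488) = 0.672366 substitutions/site.
Under a molecular clock d = 2μt, so t = d/(2μ) = 0.672366 / (2 × 0.0246) = 13.67 Myr.

13.67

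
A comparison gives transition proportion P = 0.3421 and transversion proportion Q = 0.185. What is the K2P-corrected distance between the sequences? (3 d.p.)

1.133

Under the Kimura two-parameter model, d = −½ ln(1 − 2P − Q) − ¼ ln(1 − 2Q).
1 − 2P − Q = 0.1308, giving −½ ln(0.1308) = 1.017043.
1 − 2Q = 0.63, giving −¼ ln(0.63) = 0.115509.
d = 1.017043 + 0.115509 = 1.132552.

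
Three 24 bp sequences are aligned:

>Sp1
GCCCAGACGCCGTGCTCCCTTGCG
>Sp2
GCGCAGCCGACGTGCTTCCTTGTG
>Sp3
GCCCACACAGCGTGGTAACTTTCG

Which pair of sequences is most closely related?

Sp1–Sp2: 5/24 differ, p = 0.208, d = 0.244.
Sp1–Sp3: 7/24 differ, p = 0.292, d = 0.369.
Sp2–Sp3: 10/24 differ, p = 0.417, d = 0.608.
The smallest distance is between Sp1 and Sp2.

Sp1 and Sp2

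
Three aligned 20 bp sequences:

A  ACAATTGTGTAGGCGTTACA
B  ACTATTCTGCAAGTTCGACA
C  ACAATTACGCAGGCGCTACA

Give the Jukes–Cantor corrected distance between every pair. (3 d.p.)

A–B: 8/20 sites differ → p = 0.4, d = −0.75 ln(1 − 0.533333) = 0.571605 ≈ 0.572.
A–C: 4/20 sites differ → p = 0.2, d = −0.75 ln(1 − 0.266667) = 0.232617 ≈ 0.233.
B–C: 7/20 sites differ → p = 0.35, d = −0.75 ln(1 − 0.466667) = 0.471457 ≈ 0.471.

d(A,B) = 0.572, d(A,C) = 0.233, d(B,C) = 0.471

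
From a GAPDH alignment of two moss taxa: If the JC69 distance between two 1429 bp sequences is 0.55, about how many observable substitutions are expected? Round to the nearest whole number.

Invert JC69: p = (3/4)(1 − e^(−4d/3)) = 0.75 × (1 − e^(-0.733333)) = 0.75 × (1 − 0.480305) = 0.389771.
Expected differing sites = pL ≈ 0.389771 × 1429 = 556.982759 ≈ 557.

557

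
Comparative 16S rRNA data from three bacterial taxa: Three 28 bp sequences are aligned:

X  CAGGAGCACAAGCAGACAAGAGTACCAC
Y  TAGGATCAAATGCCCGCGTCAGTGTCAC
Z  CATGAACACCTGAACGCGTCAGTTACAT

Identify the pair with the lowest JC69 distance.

Y and Z

X–Y: 12/28 differ, p = 0.429, d = 0.635.
X–Z: 13/28 differ, p = 0.464, d = 0.724.
Y–Z: 10/28 differ, p = 0.357, d = 0.485.
The smallest distance is between Y and Z.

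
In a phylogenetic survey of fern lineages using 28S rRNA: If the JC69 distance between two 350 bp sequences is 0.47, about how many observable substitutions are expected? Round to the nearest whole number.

Invert JC69: p = (3/4)(1 − e^(−4d/3)) = 0.75 × (1 − e^(-0.626667)) = 0.75 × (1 − 0.534370) = 0.349223.
Expected differing sites = pL ≈ 0.349223 × 350 = 122.22805 ≈ 122.

122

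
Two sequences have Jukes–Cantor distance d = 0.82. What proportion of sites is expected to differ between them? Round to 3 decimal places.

0.499

p = (3/4)(1 − e^(−4d/3)) = 0.75 × (1 − e^(-1.093333)) = 0.75 × (1 − 0.335098) = 0.498677.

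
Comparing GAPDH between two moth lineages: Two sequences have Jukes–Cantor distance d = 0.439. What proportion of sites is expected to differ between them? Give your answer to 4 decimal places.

p = (3/4)(1 − e^(−4d/3)) = 0.75 × (1 − e^(-0.585333)) = 0.75 × (1 − 0.556920) = 0.332310.

0.3323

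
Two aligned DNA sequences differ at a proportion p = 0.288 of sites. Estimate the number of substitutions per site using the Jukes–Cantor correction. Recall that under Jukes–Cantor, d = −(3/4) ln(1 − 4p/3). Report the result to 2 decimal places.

0.36

d = −(3/4) ln(1 − 4p/3) = −0.75 ln(1 − 0.384) = −0.75 ln(0.616)
  = −0.75 × (-0.484508) = 0.363381 substitutions/site.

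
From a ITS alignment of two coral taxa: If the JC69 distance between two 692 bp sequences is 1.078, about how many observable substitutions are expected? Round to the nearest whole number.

396

Invert JC69: p = (3/4)(1 − e^(−4d/3)) = 0.75 × (1 − e^(-1.437333)) = 0.75 × (1 − 0.237560) = 0.571830.
Expected differing sites = pL ≈ 0.571830 × 692 = 395.70636 ≈ 396.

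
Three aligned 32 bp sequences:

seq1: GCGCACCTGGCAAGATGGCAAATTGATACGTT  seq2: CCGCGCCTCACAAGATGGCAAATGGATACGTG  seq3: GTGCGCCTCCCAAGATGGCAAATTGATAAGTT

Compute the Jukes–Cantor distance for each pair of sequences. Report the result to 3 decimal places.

d(seq1,seq2) = 0.216, d(seq1,seq3) = 0.175, d(seq2,seq3) = 0.216

seq1–seq2: 6/32 sites differ → p = 0.1875, d = −0.75 ln(1 − 0.25) = 0.215762 ≈ 0.216.
seq1–seq3: 5/32 sites differ → p = 0.15625, d = −0.75 ln(1 − 0.208333) = 0.175211 ≈ 0.175.
seq2–seq3: 6/32 sites differ → p = 0.1875, d = −0.75 ln(1 − 0.25) = 0.215762 ≈ 0.216.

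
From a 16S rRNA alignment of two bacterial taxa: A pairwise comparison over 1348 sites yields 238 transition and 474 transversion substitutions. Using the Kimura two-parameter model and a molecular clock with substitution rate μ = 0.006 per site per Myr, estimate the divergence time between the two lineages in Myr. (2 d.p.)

76.14

P = 238/1348 ≈ 0.176558 and Q = 474/1348 ≈ 0.351632.
Under the Kimura two-parameter model, d = −½ ln(1 − 2P − Q) − ¼ ln(1 − 2Q).
1 − 2P − Q = 0.295252, giving −½ ln(0.295252) = 0.609963.
1 − 2Q = 0.296736, giving −¼ ln(0.296736) = 0.303728.
d = 0.609963 + 0.303728 = 0.913691.
Under a molecular clock d = 2μt, so t = d/(2μ) = 0.913691 / (2 × 0.006) = 76.14 Myr.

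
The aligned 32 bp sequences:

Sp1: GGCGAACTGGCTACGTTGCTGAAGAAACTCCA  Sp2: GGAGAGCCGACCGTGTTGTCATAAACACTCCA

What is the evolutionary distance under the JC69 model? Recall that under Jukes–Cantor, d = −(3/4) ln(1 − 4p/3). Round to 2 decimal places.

The sequences differ at 13 of 32 sites, so p = 13/32 = 0.40625.
d = −(3/4) ln(1 − 4p/3) = −0.75 ln(1 − 0.541667) = −0.75 ln(0.458333)
  = −0.75 × (-0.780159) = 0.585119 substitutions/site.

0.59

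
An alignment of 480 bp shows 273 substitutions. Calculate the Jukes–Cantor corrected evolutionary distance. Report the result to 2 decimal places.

p = 273/480 = 0.56875.
d = −(3/4) ln(1 − 4p/3) = −0.75 ln(1 − 0.758333) = −0.75 ln(0.241667)
  = −0.75 × (-1.420195) = 1.065146 substitutions/site.

1.07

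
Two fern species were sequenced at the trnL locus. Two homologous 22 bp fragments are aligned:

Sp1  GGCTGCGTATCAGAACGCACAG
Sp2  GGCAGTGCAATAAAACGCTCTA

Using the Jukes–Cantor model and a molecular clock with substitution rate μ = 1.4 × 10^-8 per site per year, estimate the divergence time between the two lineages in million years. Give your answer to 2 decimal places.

The sequences differ at 9 of 22 sites (4, 6, 8, 10, 11, 13, 19, 21, 22), so p = 9/22 ≈ 0.409091.
d = −(3/4) ln(1 − 4p/3) = −0.75 ln(1 − 0.545455) = −0.75 ln(0.454545)
  = −0.75 × (-0.788458) = 0.591344 substitutions/site.
Under a molecular clock d = 2μt, so t = d/(2μ) = 0.591344 / (2 × 1.4 × 10^-8) = 21.12 million years.

21.12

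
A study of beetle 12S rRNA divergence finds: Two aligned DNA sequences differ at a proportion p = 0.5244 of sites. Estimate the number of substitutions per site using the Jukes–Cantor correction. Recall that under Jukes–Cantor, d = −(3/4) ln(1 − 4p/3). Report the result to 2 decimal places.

d = −(3/4) ln(1 − 4p/3) = −0.75 ln(1 − 0.6992) = −0.75 ln(0.3008)
  = −0.75 × (-1.201310) = 0.900983 substitutions/site.

0.90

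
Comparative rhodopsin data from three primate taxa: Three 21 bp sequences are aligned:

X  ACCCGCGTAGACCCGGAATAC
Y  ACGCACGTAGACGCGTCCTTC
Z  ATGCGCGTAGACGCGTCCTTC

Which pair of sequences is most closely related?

Y and Z

X–Y: 7/21 differ, p = 0.333, d = 0.441.
X–Z: 7/21 differ, p = 0.333, d = 0.441.
Y–Z: 2/21 differ, p = 0.095, d = 0.102.
The smallest distance is between Y and Z.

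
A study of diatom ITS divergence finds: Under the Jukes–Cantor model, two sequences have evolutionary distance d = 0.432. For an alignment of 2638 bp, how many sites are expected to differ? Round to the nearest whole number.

866

Invert JC69: p = (3/4)(1 − e^(−4d/3)) = 0.75 × (1 − e^(-0.576)) = 0.75 × (1 − 0.562142) = 0.328394.
Expected differing sites = pL ≈ 0.328394 × 2638 = 866.303372 ≈ 866.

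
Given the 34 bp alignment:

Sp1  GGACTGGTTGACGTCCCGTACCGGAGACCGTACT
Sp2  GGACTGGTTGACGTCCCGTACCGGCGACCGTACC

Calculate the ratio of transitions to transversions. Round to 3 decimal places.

Transitions are A↔G and C↔T; transversions are all other mismatches.
Transitions: 1. Transversions: 1.
R = 1/1 = 1.000.

1.000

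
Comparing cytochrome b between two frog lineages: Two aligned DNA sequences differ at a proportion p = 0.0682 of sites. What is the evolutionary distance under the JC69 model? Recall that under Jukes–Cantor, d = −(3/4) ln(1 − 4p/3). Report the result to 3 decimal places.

d = −(3/4) ln(1 − 4p/3) = −0.75 ln(1 − 0.090933) = −0.75 ln(0.909067)
  = −0.75 × (-0.095336) = 0.071502 substitutions/site.

0.072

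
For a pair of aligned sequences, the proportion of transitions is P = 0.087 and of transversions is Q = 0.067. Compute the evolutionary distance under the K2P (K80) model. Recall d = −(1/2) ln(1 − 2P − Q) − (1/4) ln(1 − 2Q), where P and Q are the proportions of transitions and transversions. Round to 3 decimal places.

0.174

Under the Kimura two-parameter model, d = −½ ln(1 − 2P − Q) − ¼ ln(1 − 2Q).
1 − 2P − Q = 0.759, giving −½ ln(0.759) = 0.137877.
1 − 2Q = 0.866, giving −¼ ln(0.866) = 0.035968.
d = 0.137877 + 0.035968 = 0.173845.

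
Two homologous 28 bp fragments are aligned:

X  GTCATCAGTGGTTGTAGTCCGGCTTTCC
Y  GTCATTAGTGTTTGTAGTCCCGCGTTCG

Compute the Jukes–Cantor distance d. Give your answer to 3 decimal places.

The sequences differ at 5 of 28 sites (6, 11, 21, 24, 28), so p = 5/28 ≈ 0.178571.
d = −(3/4) ln(1 − 4p/3) = −0.75 ln(1 − 0.238095) = −0.75 ln(0.761905)
  = −0.75 × (-0.271933) = 0.203950 substitutions/site.

0.204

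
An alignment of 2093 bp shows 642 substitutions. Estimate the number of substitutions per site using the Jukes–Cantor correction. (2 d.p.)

0.39

p = 642/2093 ≈ 0.306737.
d = −(3/4) ln(1 − 4p/3) = −0.75 ln(1 − 0.408983) = −0.75 ln(0.591017)
  = −0.75 × (-0.525910) = 0.394433 substitutions/site.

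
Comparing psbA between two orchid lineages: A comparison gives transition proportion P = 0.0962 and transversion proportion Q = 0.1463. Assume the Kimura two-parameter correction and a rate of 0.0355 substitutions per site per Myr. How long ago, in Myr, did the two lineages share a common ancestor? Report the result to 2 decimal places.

Under the Kimura two-parameter model, d = −½ ln(1 − 2P − Q) − ¼ ln(1 − 2Q).
1 − 2P − Q = 0.6613, giving −½ ln(0.6613) = 0.206774.
1 − 2Q = 0.7074, giving −¼ ln(0.7074) = 0.086540.
d = 0.206774 + 0.086540 = 0.293314.
Under a molecular clock d = 2μt, so t = d/(2μ) = 0.293314 / (2 × 0.0355) = 4.13 Myr.

4.13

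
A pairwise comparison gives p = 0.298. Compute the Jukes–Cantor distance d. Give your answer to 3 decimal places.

0.380

d = −(3/4) ln(1 − 4p/3) = −0.75 ln(1 − 0.397333) = −0.75 ln(0.602667)
  = −0.75 × (-0.506390) = 0.379793 substitutions/site.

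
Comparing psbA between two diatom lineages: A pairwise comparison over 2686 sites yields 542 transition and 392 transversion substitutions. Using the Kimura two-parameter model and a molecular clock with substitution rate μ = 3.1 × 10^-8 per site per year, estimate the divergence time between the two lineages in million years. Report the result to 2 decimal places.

7.82

P = 542/2686 ≈ 0.201787 and Q = 392/2686 ≈ 0.145942.
Under the Kimura two-parameter model, d = −½ ln(1 − 2P − Q) − ¼ ln(1 − 2Q).
1 − 2P − Q = 0.450484, giving −½ ln(0.450484) = 0.398716.
1 − 2Q = 0.708116, giving −¼ ln(0.708116) = 0.086287.
d = 0.398716 + 0.086287 = 0.485003.
Under a molecular clock d = 2μt, so t = d/(2μ) = 0.485003 / (2 × 3.1 × 10^-8) = 7.82 million years.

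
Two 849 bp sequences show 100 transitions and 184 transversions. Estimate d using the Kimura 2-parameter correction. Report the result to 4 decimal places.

P = 100/849 ≈ 0.117786 and Q = 184/849 ≈ 0.216726.
Under the Kimura two-parameter model, d = −½ ln(1 − 2P − Q) − ¼ ln(1 − 2Q).
1 − 2P − Q = 0.547702, giving −½ ln(0.547702) = 0.301012.
1 − 2Q = 0.566548, giving −¼ ln(0.566548) = 0.142048.
d = 0.301012 + 0.142048 = 0.443060.

0.4431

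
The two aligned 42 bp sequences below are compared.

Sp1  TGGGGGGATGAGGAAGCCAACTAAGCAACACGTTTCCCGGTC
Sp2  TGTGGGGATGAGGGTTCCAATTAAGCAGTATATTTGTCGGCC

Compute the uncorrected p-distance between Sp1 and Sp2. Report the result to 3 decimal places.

0.286

The sequences differ at 12 of 42 positions.
p = 12/42 = 0.285714… ≈ 0.286 (to 3 d.p.).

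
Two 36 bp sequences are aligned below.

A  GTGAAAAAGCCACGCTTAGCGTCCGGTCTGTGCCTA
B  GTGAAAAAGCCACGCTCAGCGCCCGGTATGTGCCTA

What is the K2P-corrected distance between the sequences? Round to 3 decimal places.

0.089

Of 36 sites, 2 differences are transitions and 1 are transversions, so P = 2/36 ≈ 0.055556 and Q = 1/36 ≈ 0.027778.
Under the Kimura two-parameter model, d = −½ ln(1 − 2P − Q) − ¼ ln(1 − 2Q).
1 − 2P − Q = 0.86111, giving −½ ln(0.86111) = 0.074767.
1 − 2Q = 0.944444, giving −¼ ln(0.944444) = 0.014290.
d = 0.074767 + 0.014290 = 0.089057.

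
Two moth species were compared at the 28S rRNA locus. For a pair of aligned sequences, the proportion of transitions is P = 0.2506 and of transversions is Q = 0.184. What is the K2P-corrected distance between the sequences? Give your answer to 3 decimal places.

0.693

Under the Kimura two-parameter model, d = −½ ln(1 − 2P − Q) − ¼ ln(1 − 2Q).
1 − 2P − Q = 0.3148, giving −½ ln(0.3148) = 0.577909.
1 − 2Q = 0.632, giving −¼ ln(0.632) = 0.114716.
d = 0.577909 + 0.114716 = 0.692625.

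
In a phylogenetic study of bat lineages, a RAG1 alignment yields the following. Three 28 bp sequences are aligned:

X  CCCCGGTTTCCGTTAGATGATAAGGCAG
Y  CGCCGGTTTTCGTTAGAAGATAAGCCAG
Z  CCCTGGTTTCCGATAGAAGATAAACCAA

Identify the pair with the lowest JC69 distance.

X–Y: 4/28 differ, p = 0.143, d = 0.158.
X–Z: 6/28 differ, p = 0.214, d = 0.252.
Y–Z: 6/28 differ, p = 0.214, d = 0.252.
The smallest distance is between X and Y.

X and Y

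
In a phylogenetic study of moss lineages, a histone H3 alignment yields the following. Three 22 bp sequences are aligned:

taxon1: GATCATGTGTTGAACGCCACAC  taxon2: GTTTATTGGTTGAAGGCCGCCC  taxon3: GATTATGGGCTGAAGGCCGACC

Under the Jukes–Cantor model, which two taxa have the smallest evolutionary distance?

taxon1–taxon2: 7/22 differ, p = 0.318, d = 0.414.
taxon1–taxon3: 7/22 differ, p = 0.318, d = 0.414.
taxon2–taxon3: 4/22 differ, p = 0.182, d = 0.208.
The smallest distance is between taxon2 and taxon3.

taxon2 and taxon3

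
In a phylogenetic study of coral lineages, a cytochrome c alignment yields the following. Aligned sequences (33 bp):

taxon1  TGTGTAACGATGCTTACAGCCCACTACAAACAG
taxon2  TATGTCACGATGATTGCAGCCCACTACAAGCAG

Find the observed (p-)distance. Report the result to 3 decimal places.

0.152

The sequences differ at 5 of 33 positions (sites 2, 6, 13, 16, 30).
p = 5/33 = 0.151515… ≈ 0.152 (to 3 d.p.).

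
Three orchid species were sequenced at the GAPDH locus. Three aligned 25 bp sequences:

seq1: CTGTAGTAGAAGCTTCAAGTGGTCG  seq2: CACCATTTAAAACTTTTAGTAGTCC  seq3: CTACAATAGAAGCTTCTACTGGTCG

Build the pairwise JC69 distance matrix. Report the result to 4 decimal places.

seq1–seq2: 11/25 sites differ → p = 0.44, d = −0.75 ln(1 − 0.586667) = 0.662626 ≈ 0.6626.
seq1–seq3: 5/25 sites differ → p = 0.2, d = −0.75 ln(1 − 0.266667) = 0.232617 ≈ 0.2326.
seq2–seq3: 10/25 sites differ → p = 0.4, d = −0.75 ln(1 − 0.533333) = 0.571605 ≈ 0.5716.

d(seq1,seq2) = 0.6626, d(seq1,seq3) = 0.2326, d(seq2,seq3) = 0.5716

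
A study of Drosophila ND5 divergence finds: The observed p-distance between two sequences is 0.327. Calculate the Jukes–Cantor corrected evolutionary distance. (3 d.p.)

d = −(3/4) ln(1 − 4p/3) = −0.75 ln(1 − 0.436) = −0.75 ln(0.564)
  = −0.75 × (-0.572701) = 0.429526 substitutions/site.

0.430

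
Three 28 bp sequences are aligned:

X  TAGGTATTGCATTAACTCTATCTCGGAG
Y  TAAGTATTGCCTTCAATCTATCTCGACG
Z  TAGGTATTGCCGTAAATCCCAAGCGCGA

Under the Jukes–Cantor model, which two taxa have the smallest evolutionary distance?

X and Y

X–Y: 6/28 differ, p = 0.214, d = 0.252.
X–Z: 11/28 differ, p = 0.393, d = 0.556.
Y–Z: 11/28 differ, p = 0.393, d = 0.556.
The smallest distance is between X and Y.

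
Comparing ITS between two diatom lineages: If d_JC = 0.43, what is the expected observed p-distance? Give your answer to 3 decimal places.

0.327

p = (3/4)(1 − e^(−4d/3)) = 0.75 × (1 − e^(-0.573333)) = 0.75 × (1 − 0.563644) = 0.327267.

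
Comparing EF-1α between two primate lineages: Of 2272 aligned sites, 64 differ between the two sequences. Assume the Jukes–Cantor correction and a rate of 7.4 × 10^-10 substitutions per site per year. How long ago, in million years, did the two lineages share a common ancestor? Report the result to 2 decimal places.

19.40

p = 64/2272 ≈ 0.028169.
d = −(3/4) ln(1 − 4p/3) = −0.75 ln(1 − 0.037559) = −0.75 ln(0.962441)
  = −0.75 × (-0.038283) = 0.028712 substitutions/site.
Under a molecular clock d = 2μt, so t = d/(2μ) = 0.028712 / (2 × 7.4 × 10^-10) = 19.40 million years.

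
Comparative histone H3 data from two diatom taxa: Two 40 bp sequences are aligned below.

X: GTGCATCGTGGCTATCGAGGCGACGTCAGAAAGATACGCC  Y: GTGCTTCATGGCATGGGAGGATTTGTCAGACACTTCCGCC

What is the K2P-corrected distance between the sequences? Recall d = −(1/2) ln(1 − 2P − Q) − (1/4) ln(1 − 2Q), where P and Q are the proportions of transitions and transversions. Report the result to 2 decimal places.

0.48

Of 40 sites, 2 differences are transitions and 12 are transversions, so P = 2/40 = 0.05 and Q = 12/40 = 0.3.
Under the Kimura two-parameter model, d = −½ ln(1 − 2P − Q) − ¼ ln(1 − 2Q).
1 − 2P − Q = 0.6, giving −½ ln(0.6) = 0.255413.
1 − 2Q = 0.4, giving −¼ ln(0.4) = 0.229073.
d = 0.255413 + 0.229073 = 0.484486.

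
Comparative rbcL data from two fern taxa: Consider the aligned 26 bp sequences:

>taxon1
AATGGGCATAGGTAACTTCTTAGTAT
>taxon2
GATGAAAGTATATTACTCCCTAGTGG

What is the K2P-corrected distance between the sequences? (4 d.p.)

Of 26 sites, 8 differences are transitions and 4 are transversions, so P = 8/26 ≈ 0.307692 and Q = 4/26 ≈ 0.153846.
Under the Kimura two-parameter model, d = −½ ln(1 − 2P − Q) − ¼ ln(1 − 2Q).
1 − 2P − Q = 0.23077, giving −½ ln(0.23077) = 0.733167.
1 − 2Q = 0.692308, giving −¼ ln(0.692308) = 0.091931.
d = 0.733167 + 0.091931 = 0.825098.

0.8251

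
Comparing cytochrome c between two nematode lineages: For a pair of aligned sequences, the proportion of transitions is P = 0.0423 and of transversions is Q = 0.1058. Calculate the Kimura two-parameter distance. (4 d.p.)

0.1650

Under the Kimura two-parameter model, d = −½ ln(1 − 2P − Q) − ¼ ln(1 − 2Q).
1 − 2P − Q = 0.8096, giving −½ ln(0.8096) = 0.105607.
1 − 2Q = 0.7884, giving −¼ ln(0.7884) = 0.059437.
d = 0.105607 + 0.059437 = 0.165044.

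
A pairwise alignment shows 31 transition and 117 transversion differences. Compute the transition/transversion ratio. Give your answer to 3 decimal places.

R = 31/117 = 0.264957… ≈ 0.265 (to 3 d.p.).

0.265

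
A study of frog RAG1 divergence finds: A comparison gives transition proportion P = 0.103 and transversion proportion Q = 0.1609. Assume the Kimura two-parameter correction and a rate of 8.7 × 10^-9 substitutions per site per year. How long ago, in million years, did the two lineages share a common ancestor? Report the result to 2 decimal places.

18.72

Under the Kimura two-parameter model, d = −½ ln(1 − 2P − Q) − ¼ ln(1 − 2Q).
1 − 2P − Q = 0.6331, giving −½ ln(0.6331) = 0.228563.
1 − 2Q = 0.6782, giving −¼ ln(0.6782) = 0.097078.
d = 0.228563 + 0.097078 = 0.325641.
Under a molecular clock d = 2μt, so t = d/(2μ) = 0.325641 / (2 × 8.7 × 10^-9) = 18.72 million years.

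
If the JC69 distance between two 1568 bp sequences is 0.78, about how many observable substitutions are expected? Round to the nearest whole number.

760

Invert JC69: p = (3/4)(1 − e^(−4d/3)) = 0.75 × (1 − e^(-1.04)) = 0.75 × (1 − 0.353455) = 0.484909.
Expected differing sites = pL ≈ 0.484909 × 1568 = 760.337312 ≈ 760.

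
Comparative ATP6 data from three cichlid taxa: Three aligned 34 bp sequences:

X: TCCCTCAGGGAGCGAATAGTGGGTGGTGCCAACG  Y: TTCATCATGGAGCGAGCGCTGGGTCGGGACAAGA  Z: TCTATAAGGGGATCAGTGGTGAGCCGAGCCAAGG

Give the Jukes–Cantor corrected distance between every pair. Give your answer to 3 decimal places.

X–Y: 12/34 sites differ → p ≈ 0.352941, d = −0.75 ln(1 − 0.470588) = 0.476991 ≈ 0.477.
X–Z: 14/34 sites differ → p ≈ 0.411765, d = −0.75 ln(1 − 0.54902) = 0.597249 ≈ 0.597.
Y–Z: 15/34 sites differ → p ≈ 0.441176, d = −0.75 ln(1 − 0.588235) = 0.665477 ≈ 0.665.

d(X,Y) = 0.477, d(X,Z) = 0.597, d(Y,Z) = 0.665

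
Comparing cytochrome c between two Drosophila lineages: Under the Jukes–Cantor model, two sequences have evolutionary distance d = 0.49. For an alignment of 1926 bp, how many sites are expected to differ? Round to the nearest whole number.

Invert JC69: p = (3/4)(1 − e^(−4d/3)) = 0.75 × (1 − e^(-0.653333)) = 0.75 × (1 − 0.520309) = 0.359768.
Expected differing sites = pL ≈ 0.359768 × 1926 = 692.913168 ≈ 693.

693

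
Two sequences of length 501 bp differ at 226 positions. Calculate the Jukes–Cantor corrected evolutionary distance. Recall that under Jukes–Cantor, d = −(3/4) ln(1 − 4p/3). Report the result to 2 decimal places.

0.69

p = 226/501 ≈ 0.451098.
d = −(3/4) ln(1 − 4p/3) = −0.75 ln(1 − 0.601464) = −0.75 ln(0.398536)
  = −0.75 × (-0.919957) = 0.689968 substitutions/site.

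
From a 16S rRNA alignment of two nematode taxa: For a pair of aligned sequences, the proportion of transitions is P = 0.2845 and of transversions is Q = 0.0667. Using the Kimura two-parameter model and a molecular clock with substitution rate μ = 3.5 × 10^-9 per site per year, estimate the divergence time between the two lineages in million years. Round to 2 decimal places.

Under the Kimura two-parameter model, d = −½ ln(1 − 2P − Q) − ¼ ln(1 − 2Q).
1 − 2P − Q = 0.3643, giving −½ ln(0.3643) = 0.504889.
1 − 2Q = 0.8666, giving −¼ ln(0.8666) = 0.035794.
d = 0.504889 + 0.035794 = 0.540683.
Under a molecular clock d = 2μt, so t = d/(2μ) = 0.540683 / (2 × 3.5 × 10^-9) = 77.24 million years.

77.24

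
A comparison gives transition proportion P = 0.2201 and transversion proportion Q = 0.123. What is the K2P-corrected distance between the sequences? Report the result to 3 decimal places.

Under the Kimura two-parameter model, d = −½ ln(1 − 2P − Q) − ¼ ln(1 − 2Q).
1 − 2P − Q = 0.4368, giving −½ ln(0.4368) = 0.414140.
1 − 2Q = 0.754, giving −¼ ln(0.754) = 0.070591.
d = 0.414140 + 0.070591 = 0.484731.

0.485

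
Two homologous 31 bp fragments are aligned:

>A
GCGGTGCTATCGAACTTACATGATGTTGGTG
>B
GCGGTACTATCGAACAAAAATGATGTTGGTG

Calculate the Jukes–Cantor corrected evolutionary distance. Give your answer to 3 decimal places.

0.142

The sequences differ at 4 of 31 sites (6, 16, 17, 19), so p = 4/31 ≈ 0.129032.
d = −(3/4) ln(1 − 4p/3) = −0.75 ln(1 − 0.172043) = −0.75 ln(0.827957)
  = −0.75 × (-0.188794) = 0.141596 substitutions/site.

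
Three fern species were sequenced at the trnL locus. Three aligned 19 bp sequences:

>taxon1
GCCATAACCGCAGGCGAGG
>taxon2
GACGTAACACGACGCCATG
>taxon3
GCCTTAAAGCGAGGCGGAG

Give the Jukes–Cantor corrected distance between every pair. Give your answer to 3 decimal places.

taxon1–taxon2: 8/19 sites differ → p ≈ 0.421053, d = −0.75 ln(1 − 0.561404) = 0.618132 ≈ 0.618.
taxon1–taxon3: 7/19 sites differ → p ≈ 0.368421, d = −0.75 ln(1 − 0.491228) = 0.506816 ≈ 0.507.
taxon2–taxon3: 8/19 sites differ → p ≈ 0.421053, d = −0.75 ln(1 − 0.561404) = 0.618132 ≈ 0.618.

d(taxon1,taxon2) = 0.618, d(taxon1,taxon3) = 0.507, d(taxon2,taxon3) = 0.618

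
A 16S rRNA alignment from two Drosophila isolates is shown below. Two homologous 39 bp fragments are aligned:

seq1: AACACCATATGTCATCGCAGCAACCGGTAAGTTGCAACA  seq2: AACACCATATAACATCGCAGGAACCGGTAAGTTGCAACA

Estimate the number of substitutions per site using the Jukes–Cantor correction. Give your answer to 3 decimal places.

0.081

The sequences differ at 3 of 39 sites (11, 12, 21), so p = 3/39 ≈ 0.076923.
d = −(3/4) ln(1 − 4p/3) = −0.75 ln(1 − 0.102564) = −0.75 ln(0.897436)
  = −0.75 × (-0.108213) = 0.081160 substitutions/site.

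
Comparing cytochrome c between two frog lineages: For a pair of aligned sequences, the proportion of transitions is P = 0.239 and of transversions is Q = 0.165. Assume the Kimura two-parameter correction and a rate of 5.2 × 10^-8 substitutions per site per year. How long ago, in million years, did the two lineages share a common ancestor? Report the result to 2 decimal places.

Under the Kimura two-parameter model, d = −½ ln(1 − 2P − Q) − ¼ ln(1 − 2Q).
1 − 2P − Q = 0.357, giving −½ ln(0.357) = 0.515010.
1 − 2Q = 0.67, giving −¼ ln(0.67) = 0.100119.
d = 0.515010 + 0.100119 = 0.615129.
Under a molecular clock d = 2μt, so t = d/(2μ) = 0.615129 / (2 × 5.2 × 10^-8) = 5.91 million years.

5.91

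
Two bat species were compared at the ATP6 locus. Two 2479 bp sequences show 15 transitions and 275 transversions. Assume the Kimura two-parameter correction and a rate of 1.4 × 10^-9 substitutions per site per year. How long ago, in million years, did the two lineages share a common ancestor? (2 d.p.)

45.84

P = 15/2479 ≈ 0.006051 and Q = 275/2479 ≈ 0.110932.
Under the Kimura two-parameter model, d = −½ ln(1 − 2P − Q) − ¼ ln(1 − 2Q).
1 − 2P − Q = 0.876966, giving −½ ln(0.876966) = 0.065644.
1 − 2Q = 0.778136, giving −¼ ln(0.778136) = 0.062713.
d = 0.065644 + 0.062713 = 0.128357.
Under a molecular clock d = 2μt, so t = d/(2μ) = 0.128357 / (2 × 1.4 × 10^-9) = 45.84 million years.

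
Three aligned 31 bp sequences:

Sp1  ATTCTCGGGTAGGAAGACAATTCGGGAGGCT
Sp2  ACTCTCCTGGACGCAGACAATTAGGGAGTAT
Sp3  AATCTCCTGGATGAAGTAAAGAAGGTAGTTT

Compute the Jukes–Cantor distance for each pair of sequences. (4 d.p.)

d(Sp1,Sp2) = 0.3672, d(Sp1,Sp3) = 0.6143, d(Sp2,Sp3) = 0.3672

Sp1–Sp2: 9/31 sites differ → p ≈ 0.290323, d = −0.75 ln(1 − 0.387097) = 0.367161 ≈ 0.3672.
Sp1–Sp3: 13/31 sites differ → p ≈ 0.419355, d = −0.75 ln(1 − 0.55914) = 0.614271 ≈ 0.6143.
Sp2–Sp3: 9/31 sites differ → p ≈ 0.290323, d = −0.75 ln(1 − 0.387097) = 0.367161 ≈ 0.3672.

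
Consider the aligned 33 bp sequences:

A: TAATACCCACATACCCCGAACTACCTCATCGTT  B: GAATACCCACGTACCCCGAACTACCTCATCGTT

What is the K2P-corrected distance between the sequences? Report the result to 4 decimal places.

Of 33 sites, 1 differences are transitions and 1 are transversions, so P = 1/33 ≈ 0.030303 and Q = 1/33 ≈ 0.030303.
Under the Kimura two-parameter model, d = −½ ln(1 − 2P − Q) − ¼ ln(1 − 2Q).
1 − 2P − Q = 0.909091, giving −½ ln(0.909091) = 0.047655.
1 − 2Q = 0.939394, giving −¼ ln(0.939394) = 0.015630.
d = 0.047655 + 0.015630 = 0.063285.

0.0633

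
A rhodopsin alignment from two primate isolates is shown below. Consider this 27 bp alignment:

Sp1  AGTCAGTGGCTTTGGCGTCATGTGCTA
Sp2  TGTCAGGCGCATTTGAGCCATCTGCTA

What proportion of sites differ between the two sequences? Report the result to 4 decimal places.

0.2963

The sequences differ at 8 of 27 positions (sites 1, 7, 8, 11, 14, 16, 18, 22).
p = 8/27 = 0.296296… ≈ 0.2963 (to 4 d.p.).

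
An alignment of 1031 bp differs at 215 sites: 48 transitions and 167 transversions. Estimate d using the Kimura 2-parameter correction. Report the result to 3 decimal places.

P = 48/1031 ≈ 0.046557 and Q = 167/1031 ≈ 0.161979.
Under the Kimura two-parameter model, d = −½ ln(1 − 2P − Q) − ¼ ln(1 − 2Q).
1 − 2P − Q = 0.744907, giving −½ ln(0.744907) = 0.147248.
1 − 2Q = 0.676042, giving −¼ ln(0.676042) = 0.097875.
d = 0.147248 + 0.097875 = 0.245123.

0.245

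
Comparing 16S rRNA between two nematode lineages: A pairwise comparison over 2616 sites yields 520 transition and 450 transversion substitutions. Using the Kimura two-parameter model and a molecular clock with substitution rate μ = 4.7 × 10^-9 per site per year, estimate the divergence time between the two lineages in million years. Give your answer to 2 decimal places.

P = 520/2616 ≈ 0.198777 and Q = 450/2616 ≈ 0.172018.
Under the Kimura two-parameter model, d = −½ ln(1 − 2P − Q) − ¼ ln(1 − 2Q).
1 − 2P − Q = 0.430428, giving −½ ln(0.430428) = 0.421488.
1 − 2Q = 0.655964, giving −¼ ln(0.655964) = 0.105412.
d = 0.421488 + 0.105412 = 0.526900.
Under a molecular clock d = 2μt, so t = d/(2μ) = 0.526900 / (2 × 4.7 × 10^-9) = 56.05 million years.

56.05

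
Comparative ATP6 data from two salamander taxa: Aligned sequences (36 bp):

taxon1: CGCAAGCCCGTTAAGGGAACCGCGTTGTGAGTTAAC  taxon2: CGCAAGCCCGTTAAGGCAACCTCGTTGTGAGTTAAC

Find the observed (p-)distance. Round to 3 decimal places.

The sequences differ at 2 of 36 positions (sites 17, 22).
p = 2/36 = 0.055555… ≈ 0.056 (to 3 d.p.).

0.056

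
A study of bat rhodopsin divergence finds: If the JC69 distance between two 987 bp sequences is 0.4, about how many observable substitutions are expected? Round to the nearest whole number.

306

Invert JC69: p = (3/4)(1 − e^(−4d/3)) = 0.75 × (1 − e^(-0.533333)) = 0.75 × (1 − 0.586646) = 0.310016.
Expected differing sites = pL ≈ 0.310016 × 987 = 305.985792 ≈ 306.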